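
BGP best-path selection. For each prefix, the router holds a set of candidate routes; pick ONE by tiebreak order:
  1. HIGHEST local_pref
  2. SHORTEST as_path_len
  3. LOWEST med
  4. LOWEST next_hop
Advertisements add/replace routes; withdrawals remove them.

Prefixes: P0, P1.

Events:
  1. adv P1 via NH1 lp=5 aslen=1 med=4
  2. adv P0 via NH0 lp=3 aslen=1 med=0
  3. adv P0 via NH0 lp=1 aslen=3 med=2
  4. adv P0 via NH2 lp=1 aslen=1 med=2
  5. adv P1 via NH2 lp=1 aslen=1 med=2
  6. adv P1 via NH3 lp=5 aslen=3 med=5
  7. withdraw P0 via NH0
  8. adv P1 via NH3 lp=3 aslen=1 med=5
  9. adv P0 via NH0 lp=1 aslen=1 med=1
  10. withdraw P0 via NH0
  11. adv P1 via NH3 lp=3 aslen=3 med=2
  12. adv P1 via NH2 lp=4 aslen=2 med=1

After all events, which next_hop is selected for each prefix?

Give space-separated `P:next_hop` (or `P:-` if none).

Op 1: best P0=- P1=NH1
Op 2: best P0=NH0 P1=NH1
Op 3: best P0=NH0 P1=NH1
Op 4: best P0=NH2 P1=NH1
Op 5: best P0=NH2 P1=NH1
Op 6: best P0=NH2 P1=NH1
Op 7: best P0=NH2 P1=NH1
Op 8: best P0=NH2 P1=NH1
Op 9: best P0=NH0 P1=NH1
Op 10: best P0=NH2 P1=NH1
Op 11: best P0=NH2 P1=NH1
Op 12: best P0=NH2 P1=NH1

Answer: P0:NH2 P1:NH1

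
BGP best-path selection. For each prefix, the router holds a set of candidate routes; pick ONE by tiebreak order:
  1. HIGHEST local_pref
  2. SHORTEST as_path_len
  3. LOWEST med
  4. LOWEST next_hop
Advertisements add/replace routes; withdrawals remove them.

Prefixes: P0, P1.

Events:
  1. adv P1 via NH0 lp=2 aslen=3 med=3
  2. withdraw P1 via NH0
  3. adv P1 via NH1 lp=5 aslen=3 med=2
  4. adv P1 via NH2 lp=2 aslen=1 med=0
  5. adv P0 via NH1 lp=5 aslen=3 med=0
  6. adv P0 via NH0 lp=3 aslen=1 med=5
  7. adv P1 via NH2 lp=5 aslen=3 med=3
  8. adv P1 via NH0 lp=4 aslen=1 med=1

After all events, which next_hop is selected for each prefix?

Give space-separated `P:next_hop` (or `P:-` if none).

Op 1: best P0=- P1=NH0
Op 2: best P0=- P1=-
Op 3: best P0=- P1=NH1
Op 4: best P0=- P1=NH1
Op 5: best P0=NH1 P1=NH1
Op 6: best P0=NH1 P1=NH1
Op 7: best P0=NH1 P1=NH1
Op 8: best P0=NH1 P1=NH1

Answer: P0:NH1 P1:NH1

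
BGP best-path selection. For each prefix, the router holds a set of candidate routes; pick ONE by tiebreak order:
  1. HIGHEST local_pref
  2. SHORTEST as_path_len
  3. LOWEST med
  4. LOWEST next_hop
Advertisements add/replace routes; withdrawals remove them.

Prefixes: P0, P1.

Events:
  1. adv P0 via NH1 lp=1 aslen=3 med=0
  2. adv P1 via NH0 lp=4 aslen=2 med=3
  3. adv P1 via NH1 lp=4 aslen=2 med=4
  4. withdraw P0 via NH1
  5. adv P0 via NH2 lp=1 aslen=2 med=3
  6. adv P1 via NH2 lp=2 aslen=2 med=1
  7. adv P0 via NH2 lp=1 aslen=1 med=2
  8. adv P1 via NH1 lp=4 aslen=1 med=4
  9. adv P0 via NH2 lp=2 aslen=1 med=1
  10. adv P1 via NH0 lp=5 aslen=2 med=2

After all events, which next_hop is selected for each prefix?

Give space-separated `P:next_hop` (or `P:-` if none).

Op 1: best P0=NH1 P1=-
Op 2: best P0=NH1 P1=NH0
Op 3: best P0=NH1 P1=NH0
Op 4: best P0=- P1=NH0
Op 5: best P0=NH2 P1=NH0
Op 6: best P0=NH2 P1=NH0
Op 7: best P0=NH2 P1=NH0
Op 8: best P0=NH2 P1=NH1
Op 9: best P0=NH2 P1=NH1
Op 10: best P0=NH2 P1=NH0

Answer: P0:NH2 P1:NH0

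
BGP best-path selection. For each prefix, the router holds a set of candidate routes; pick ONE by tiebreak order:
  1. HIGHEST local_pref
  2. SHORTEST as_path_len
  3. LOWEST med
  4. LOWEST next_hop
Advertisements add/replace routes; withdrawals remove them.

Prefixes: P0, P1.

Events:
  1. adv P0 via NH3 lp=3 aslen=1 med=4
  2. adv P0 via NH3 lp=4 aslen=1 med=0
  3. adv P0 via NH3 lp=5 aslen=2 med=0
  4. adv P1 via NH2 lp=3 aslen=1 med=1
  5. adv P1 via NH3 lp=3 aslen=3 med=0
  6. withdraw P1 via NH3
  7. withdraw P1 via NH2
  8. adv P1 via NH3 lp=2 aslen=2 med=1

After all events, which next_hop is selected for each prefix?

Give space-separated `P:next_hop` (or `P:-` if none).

Op 1: best P0=NH3 P1=-
Op 2: best P0=NH3 P1=-
Op 3: best P0=NH3 P1=-
Op 4: best P0=NH3 P1=NH2
Op 5: best P0=NH3 P1=NH2
Op 6: best P0=NH3 P1=NH2
Op 7: best P0=NH3 P1=-
Op 8: best P0=NH3 P1=NH3

Answer: P0:NH3 P1:NH3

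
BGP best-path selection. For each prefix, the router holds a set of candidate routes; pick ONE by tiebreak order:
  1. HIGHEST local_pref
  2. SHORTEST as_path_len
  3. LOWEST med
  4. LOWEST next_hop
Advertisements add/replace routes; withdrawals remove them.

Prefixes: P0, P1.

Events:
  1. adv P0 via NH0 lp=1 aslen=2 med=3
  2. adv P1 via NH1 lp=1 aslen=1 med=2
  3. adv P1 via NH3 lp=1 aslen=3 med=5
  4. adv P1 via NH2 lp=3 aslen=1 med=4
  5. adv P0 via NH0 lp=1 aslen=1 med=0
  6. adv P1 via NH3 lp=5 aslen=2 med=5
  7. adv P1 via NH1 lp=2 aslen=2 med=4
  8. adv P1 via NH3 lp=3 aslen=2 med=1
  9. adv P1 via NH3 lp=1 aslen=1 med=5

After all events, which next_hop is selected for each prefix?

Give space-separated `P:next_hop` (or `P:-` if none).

Op 1: best P0=NH0 P1=-
Op 2: best P0=NH0 P1=NH1
Op 3: best P0=NH0 P1=NH1
Op 4: best P0=NH0 P1=NH2
Op 5: best P0=NH0 P1=NH2
Op 6: best P0=NH0 P1=NH3
Op 7: best P0=NH0 P1=NH3
Op 8: best P0=NH0 P1=NH2
Op 9: best P0=NH0 P1=NH2

Answer: P0:NH0 P1:NH2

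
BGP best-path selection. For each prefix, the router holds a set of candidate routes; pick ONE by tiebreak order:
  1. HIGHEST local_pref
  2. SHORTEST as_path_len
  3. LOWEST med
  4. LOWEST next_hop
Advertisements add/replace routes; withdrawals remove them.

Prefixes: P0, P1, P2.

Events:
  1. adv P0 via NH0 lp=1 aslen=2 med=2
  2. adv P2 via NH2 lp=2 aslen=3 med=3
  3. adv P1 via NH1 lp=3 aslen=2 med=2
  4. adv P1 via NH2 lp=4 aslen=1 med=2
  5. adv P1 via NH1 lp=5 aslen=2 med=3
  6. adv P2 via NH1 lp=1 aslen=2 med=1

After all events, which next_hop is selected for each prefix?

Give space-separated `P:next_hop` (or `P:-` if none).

Op 1: best P0=NH0 P1=- P2=-
Op 2: best P0=NH0 P1=- P2=NH2
Op 3: best P0=NH0 P1=NH1 P2=NH2
Op 4: best P0=NH0 P1=NH2 P2=NH2
Op 5: best P0=NH0 P1=NH1 P2=NH2
Op 6: best P0=NH0 P1=NH1 P2=NH2

Answer: P0:NH0 P1:NH1 P2:NH2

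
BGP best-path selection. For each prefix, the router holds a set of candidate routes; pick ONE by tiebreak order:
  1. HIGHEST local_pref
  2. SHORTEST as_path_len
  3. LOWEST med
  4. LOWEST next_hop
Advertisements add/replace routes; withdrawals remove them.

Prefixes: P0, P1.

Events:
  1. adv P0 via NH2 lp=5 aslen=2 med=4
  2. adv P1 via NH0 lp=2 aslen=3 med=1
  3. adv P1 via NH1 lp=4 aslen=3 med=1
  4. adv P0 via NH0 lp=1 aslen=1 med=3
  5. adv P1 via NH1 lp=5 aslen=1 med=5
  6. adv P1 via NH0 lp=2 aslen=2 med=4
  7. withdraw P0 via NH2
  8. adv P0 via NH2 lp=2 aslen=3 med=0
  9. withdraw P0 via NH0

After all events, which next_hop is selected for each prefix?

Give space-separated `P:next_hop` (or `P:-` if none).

Op 1: best P0=NH2 P1=-
Op 2: best P0=NH2 P1=NH0
Op 3: best P0=NH2 P1=NH1
Op 4: best P0=NH2 P1=NH1
Op 5: best P0=NH2 P1=NH1
Op 6: best P0=NH2 P1=NH1
Op 7: best P0=NH0 P1=NH1
Op 8: best P0=NH2 P1=NH1
Op 9: best P0=NH2 P1=NH1

Answer: P0:NH2 P1:NH1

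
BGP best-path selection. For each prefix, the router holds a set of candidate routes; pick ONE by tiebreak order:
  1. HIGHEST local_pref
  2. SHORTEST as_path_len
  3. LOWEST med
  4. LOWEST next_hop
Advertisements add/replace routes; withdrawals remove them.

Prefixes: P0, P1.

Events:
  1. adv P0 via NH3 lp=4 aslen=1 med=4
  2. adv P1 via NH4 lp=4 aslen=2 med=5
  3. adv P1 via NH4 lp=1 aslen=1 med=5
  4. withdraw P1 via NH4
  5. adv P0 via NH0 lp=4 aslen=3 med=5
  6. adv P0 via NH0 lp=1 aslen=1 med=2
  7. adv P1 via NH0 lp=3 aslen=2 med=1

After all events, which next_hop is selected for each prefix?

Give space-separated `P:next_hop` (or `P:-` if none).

Op 1: best P0=NH3 P1=-
Op 2: best P0=NH3 P1=NH4
Op 3: best P0=NH3 P1=NH4
Op 4: best P0=NH3 P1=-
Op 5: best P0=NH3 P1=-
Op 6: best P0=NH3 P1=-
Op 7: best P0=NH3 P1=NH0

Answer: P0:NH3 P1:NH0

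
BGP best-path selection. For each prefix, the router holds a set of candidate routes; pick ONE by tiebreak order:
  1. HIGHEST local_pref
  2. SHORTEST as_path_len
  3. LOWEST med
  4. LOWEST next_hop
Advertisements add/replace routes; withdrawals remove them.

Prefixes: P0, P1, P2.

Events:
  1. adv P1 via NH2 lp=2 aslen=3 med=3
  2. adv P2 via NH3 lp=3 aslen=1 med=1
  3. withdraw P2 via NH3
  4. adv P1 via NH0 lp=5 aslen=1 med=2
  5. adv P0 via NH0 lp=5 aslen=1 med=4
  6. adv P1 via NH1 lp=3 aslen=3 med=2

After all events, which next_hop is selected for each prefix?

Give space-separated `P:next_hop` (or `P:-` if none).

Answer: P0:NH0 P1:NH0 P2:-

Derivation:
Op 1: best P0=- P1=NH2 P2=-
Op 2: best P0=- P1=NH2 P2=NH3
Op 3: best P0=- P1=NH2 P2=-
Op 4: best P0=- P1=NH0 P2=-
Op 5: best P0=NH0 P1=NH0 P2=-
Op 6: best P0=NH0 P1=NH0 P2=-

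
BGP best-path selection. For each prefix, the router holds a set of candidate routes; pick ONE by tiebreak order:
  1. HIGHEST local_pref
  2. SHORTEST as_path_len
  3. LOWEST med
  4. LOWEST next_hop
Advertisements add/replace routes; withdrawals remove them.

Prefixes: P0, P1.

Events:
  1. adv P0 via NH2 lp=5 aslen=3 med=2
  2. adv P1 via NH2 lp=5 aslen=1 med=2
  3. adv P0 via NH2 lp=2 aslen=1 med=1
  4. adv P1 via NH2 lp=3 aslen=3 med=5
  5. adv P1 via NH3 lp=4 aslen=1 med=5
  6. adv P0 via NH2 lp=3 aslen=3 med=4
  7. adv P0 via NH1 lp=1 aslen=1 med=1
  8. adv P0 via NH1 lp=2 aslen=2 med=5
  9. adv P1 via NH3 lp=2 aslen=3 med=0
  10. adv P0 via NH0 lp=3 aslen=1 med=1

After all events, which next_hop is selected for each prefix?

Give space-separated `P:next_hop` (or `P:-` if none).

Op 1: best P0=NH2 P1=-
Op 2: best P0=NH2 P1=NH2
Op 3: best P0=NH2 P1=NH2
Op 4: best P0=NH2 P1=NH2
Op 5: best P0=NH2 P1=NH3
Op 6: best P0=NH2 P1=NH3
Op 7: best P0=NH2 P1=NH3
Op 8: best P0=NH2 P1=NH3
Op 9: best P0=NH2 P1=NH2
Op 10: best P0=NH0 P1=NH2

Answer: P0:NH0 P1:NH2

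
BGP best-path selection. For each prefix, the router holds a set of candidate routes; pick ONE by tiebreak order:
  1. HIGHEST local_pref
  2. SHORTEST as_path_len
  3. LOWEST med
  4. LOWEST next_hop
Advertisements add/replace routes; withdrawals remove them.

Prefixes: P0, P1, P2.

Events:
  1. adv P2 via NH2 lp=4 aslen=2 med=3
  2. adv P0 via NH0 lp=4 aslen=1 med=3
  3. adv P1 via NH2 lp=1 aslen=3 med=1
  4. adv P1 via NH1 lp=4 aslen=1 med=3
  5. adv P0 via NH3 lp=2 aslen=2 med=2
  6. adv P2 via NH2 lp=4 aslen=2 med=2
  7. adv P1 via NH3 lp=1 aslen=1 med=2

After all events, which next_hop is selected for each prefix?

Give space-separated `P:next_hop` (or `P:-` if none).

Answer: P0:NH0 P1:NH1 P2:NH2

Derivation:
Op 1: best P0=- P1=- P2=NH2
Op 2: best P0=NH0 P1=- P2=NH2
Op 3: best P0=NH0 P1=NH2 P2=NH2
Op 4: best P0=NH0 P1=NH1 P2=NH2
Op 5: best P0=NH0 P1=NH1 P2=NH2
Op 6: best P0=NH0 P1=NH1 P2=NH2
Op 7: best P0=NH0 P1=NH1 P2=NH2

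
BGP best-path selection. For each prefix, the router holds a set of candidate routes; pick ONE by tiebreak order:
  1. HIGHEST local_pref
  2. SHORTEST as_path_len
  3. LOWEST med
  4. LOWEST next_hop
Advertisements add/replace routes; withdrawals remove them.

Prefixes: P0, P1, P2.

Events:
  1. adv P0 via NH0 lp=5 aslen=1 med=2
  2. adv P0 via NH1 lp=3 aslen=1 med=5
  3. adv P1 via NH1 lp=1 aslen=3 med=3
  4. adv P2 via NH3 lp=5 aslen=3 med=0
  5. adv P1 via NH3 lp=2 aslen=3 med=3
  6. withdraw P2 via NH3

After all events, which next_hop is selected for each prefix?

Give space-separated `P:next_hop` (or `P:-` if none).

Op 1: best P0=NH0 P1=- P2=-
Op 2: best P0=NH0 P1=- P2=-
Op 3: best P0=NH0 P1=NH1 P2=-
Op 4: best P0=NH0 P1=NH1 P2=NH3
Op 5: best P0=NH0 P1=NH3 P2=NH3
Op 6: best P0=NH0 P1=NH3 P2=-

Answer: P0:NH0 P1:NH3 P2:-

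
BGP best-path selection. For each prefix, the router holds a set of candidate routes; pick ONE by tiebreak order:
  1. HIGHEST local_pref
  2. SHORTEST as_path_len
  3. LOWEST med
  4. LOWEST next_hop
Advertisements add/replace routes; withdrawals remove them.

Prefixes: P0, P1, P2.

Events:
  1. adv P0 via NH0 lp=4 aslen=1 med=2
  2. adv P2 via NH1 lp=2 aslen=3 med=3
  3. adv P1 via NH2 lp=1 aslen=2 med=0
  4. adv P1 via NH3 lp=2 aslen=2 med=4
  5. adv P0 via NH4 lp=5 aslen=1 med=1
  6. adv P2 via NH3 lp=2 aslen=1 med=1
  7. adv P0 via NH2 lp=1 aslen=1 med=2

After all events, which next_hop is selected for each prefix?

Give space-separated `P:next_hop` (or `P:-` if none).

Answer: P0:NH4 P1:NH3 P2:NH3

Derivation:
Op 1: best P0=NH0 P1=- P2=-
Op 2: best P0=NH0 P1=- P2=NH1
Op 3: best P0=NH0 P1=NH2 P2=NH1
Op 4: best P0=NH0 P1=NH3 P2=NH1
Op 5: best P0=NH4 P1=NH3 P2=NH1
Op 6: best P0=NH4 P1=NH3 P2=NH3
Op 7: best P0=NH4 P1=NH3 P2=NH3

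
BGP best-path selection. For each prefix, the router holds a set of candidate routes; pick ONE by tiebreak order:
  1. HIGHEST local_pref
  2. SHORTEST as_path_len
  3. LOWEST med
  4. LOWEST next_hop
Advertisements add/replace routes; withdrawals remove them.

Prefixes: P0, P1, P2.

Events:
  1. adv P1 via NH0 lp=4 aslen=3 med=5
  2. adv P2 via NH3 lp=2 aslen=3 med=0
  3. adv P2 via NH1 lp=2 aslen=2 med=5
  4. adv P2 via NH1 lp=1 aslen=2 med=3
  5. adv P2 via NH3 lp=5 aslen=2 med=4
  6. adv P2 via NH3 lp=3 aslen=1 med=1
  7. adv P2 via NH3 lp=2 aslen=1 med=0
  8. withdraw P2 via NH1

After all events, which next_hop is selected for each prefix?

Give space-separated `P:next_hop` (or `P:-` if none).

Op 1: best P0=- P1=NH0 P2=-
Op 2: best P0=- P1=NH0 P2=NH3
Op 3: best P0=- P1=NH0 P2=NH1
Op 4: best P0=- P1=NH0 P2=NH3
Op 5: best P0=- P1=NH0 P2=NH3
Op 6: best P0=- P1=NH0 P2=NH3
Op 7: best P0=- P1=NH0 P2=NH3
Op 8: best P0=- P1=NH0 P2=NH3

Answer: P0:- P1:NH0 P2:NH3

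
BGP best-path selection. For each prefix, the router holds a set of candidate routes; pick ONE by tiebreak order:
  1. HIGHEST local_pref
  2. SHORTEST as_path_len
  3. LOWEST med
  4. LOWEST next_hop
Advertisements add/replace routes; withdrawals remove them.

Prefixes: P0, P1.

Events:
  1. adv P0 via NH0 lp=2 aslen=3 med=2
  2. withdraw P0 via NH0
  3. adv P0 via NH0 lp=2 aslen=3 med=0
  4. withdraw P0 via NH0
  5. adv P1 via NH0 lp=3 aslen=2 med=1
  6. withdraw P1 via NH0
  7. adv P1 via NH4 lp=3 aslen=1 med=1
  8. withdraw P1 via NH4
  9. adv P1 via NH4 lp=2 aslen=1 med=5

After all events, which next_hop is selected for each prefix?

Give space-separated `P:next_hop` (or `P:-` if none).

Answer: P0:- P1:NH4

Derivation:
Op 1: best P0=NH0 P1=-
Op 2: best P0=- P1=-
Op 3: best P0=NH0 P1=-
Op 4: best P0=- P1=-
Op 5: best P0=- P1=NH0
Op 6: best P0=- P1=-
Op 7: best P0=- P1=NH4
Op 8: best P0=- P1=-
Op 9: best P0=- P1=NH4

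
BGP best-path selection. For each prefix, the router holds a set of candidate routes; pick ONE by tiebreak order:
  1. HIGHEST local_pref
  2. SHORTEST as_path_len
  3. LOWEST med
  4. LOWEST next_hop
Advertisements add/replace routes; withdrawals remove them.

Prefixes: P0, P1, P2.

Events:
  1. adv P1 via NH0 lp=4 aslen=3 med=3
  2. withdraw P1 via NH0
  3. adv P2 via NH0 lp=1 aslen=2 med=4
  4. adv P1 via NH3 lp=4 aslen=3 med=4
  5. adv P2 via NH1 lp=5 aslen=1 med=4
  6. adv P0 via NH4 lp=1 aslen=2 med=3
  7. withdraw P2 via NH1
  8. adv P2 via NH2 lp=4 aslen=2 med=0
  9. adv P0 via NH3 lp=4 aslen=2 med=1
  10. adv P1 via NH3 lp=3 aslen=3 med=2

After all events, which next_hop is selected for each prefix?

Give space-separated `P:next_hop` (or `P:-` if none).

Answer: P0:NH3 P1:NH3 P2:NH2

Derivation:
Op 1: best P0=- P1=NH0 P2=-
Op 2: best P0=- P1=- P2=-
Op 3: best P0=- P1=- P2=NH0
Op 4: best P0=- P1=NH3 P2=NH0
Op 5: best P0=- P1=NH3 P2=NH1
Op 6: best P0=NH4 P1=NH3 P2=NH1
Op 7: best P0=NH4 P1=NH3 P2=NH0
Op 8: best P0=NH4 P1=NH3 P2=NH2
Op 9: best P0=NH3 P1=NH3 P2=NH2
Op 10: best P0=NH3 P1=NH3 P2=NH2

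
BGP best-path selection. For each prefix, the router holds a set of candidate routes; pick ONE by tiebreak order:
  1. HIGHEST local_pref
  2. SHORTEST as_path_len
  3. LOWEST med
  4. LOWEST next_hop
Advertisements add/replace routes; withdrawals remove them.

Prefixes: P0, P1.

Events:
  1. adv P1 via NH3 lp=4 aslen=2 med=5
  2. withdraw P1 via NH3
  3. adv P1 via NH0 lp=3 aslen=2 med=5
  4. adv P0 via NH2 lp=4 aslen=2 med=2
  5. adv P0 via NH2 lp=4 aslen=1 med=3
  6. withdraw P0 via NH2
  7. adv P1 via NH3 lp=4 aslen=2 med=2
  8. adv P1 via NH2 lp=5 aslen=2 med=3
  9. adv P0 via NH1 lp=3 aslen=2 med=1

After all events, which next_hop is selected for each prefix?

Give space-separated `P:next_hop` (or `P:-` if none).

Answer: P0:NH1 P1:NH2

Derivation:
Op 1: best P0=- P1=NH3
Op 2: best P0=- P1=-
Op 3: best P0=- P1=NH0
Op 4: best P0=NH2 P1=NH0
Op 5: best P0=NH2 P1=NH0
Op 6: best P0=- P1=NH0
Op 7: best P0=- P1=NH3
Op 8: best P0=- P1=NH2
Op 9: best P0=NH1 P1=NH2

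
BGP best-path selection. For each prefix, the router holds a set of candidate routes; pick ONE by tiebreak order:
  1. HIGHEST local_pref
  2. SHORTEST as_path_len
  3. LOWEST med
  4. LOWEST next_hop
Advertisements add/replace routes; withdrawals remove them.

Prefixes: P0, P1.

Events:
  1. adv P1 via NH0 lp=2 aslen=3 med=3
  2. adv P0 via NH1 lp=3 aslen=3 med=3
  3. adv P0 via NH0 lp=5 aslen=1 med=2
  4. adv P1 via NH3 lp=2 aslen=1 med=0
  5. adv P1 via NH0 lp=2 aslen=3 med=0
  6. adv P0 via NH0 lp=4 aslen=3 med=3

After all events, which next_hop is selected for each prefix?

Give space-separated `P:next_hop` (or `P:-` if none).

Op 1: best P0=- P1=NH0
Op 2: best P0=NH1 P1=NH0
Op 3: best P0=NH0 P1=NH0
Op 4: best P0=NH0 P1=NH3
Op 5: best P0=NH0 P1=NH3
Op 6: best P0=NH0 P1=NH3

Answer: P0:NH0 P1:NH3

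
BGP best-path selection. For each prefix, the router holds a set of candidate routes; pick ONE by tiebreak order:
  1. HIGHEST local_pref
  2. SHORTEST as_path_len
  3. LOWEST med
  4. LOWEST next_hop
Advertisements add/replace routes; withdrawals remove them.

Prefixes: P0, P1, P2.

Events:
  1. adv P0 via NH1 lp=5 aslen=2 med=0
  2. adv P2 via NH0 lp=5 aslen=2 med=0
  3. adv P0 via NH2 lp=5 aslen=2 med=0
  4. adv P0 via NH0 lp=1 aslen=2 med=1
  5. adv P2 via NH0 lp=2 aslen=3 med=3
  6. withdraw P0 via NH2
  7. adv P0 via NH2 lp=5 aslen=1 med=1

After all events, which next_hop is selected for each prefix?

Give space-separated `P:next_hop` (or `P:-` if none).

Answer: P0:NH2 P1:- P2:NH0

Derivation:
Op 1: best P0=NH1 P1=- P2=-
Op 2: best P0=NH1 P1=- P2=NH0
Op 3: best P0=NH1 P1=- P2=NH0
Op 4: best P0=NH1 P1=- P2=NH0
Op 5: best P0=NH1 P1=- P2=NH0
Op 6: best P0=NH1 P1=- P2=NH0
Op 7: best P0=NH2 P1=- P2=NH0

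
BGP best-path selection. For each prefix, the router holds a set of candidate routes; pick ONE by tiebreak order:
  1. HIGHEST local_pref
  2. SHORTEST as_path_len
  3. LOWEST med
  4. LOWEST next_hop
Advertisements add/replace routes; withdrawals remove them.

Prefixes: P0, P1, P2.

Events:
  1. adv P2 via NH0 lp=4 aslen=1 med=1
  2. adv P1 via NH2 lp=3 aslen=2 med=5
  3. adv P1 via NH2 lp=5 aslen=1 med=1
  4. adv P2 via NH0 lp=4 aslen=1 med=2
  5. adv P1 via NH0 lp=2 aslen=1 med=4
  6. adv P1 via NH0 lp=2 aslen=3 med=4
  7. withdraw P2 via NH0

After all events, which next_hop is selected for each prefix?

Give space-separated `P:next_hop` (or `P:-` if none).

Answer: P0:- P1:NH2 P2:-

Derivation:
Op 1: best P0=- P1=- P2=NH0
Op 2: best P0=- P1=NH2 P2=NH0
Op 3: best P0=- P1=NH2 P2=NH0
Op 4: best P0=- P1=NH2 P2=NH0
Op 5: best P0=- P1=NH2 P2=NH0
Op 6: best P0=- P1=NH2 P2=NH0
Op 7: best P0=- P1=NH2 P2=-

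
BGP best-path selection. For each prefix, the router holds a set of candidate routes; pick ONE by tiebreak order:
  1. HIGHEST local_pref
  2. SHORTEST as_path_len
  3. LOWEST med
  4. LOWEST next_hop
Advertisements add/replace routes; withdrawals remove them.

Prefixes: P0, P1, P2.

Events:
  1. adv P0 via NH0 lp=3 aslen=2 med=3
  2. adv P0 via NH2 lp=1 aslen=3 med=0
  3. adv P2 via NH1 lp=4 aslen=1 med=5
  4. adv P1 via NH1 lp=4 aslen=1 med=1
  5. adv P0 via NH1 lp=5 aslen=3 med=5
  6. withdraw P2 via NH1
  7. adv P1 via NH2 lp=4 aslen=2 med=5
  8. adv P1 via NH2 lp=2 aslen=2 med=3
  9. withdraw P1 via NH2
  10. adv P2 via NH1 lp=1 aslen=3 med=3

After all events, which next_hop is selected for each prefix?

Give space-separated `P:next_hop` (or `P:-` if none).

Op 1: best P0=NH0 P1=- P2=-
Op 2: best P0=NH0 P1=- P2=-
Op 3: best P0=NH0 P1=- P2=NH1
Op 4: best P0=NH0 P1=NH1 P2=NH1
Op 5: best P0=NH1 P1=NH1 P2=NH1
Op 6: best P0=NH1 P1=NH1 P2=-
Op 7: best P0=NH1 P1=NH1 P2=-
Op 8: best P0=NH1 P1=NH1 P2=-
Op 9: best P0=NH1 P1=NH1 P2=-
Op 10: best P0=NH1 P1=NH1 P2=NH1

Answer: P0:NH1 P1:NH1 P2:NH1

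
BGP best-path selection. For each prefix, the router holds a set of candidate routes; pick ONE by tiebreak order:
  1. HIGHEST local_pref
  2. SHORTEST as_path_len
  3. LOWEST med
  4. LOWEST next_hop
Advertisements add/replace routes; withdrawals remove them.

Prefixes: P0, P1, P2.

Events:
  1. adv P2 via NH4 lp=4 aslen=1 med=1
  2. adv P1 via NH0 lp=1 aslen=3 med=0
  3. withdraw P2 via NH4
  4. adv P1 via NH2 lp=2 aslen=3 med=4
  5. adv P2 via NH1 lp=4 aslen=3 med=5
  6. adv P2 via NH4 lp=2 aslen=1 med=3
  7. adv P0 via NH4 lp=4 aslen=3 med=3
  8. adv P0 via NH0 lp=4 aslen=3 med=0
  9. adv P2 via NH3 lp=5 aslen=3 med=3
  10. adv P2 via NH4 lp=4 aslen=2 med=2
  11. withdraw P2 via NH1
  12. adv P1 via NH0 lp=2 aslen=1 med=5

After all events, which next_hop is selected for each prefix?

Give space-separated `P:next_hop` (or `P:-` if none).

Op 1: best P0=- P1=- P2=NH4
Op 2: best P0=- P1=NH0 P2=NH4
Op 3: best P0=- P1=NH0 P2=-
Op 4: best P0=- P1=NH2 P2=-
Op 5: best P0=- P1=NH2 P2=NH1
Op 6: best P0=- P1=NH2 P2=NH1
Op 7: best P0=NH4 P1=NH2 P2=NH1
Op 8: best P0=NH0 P1=NH2 P2=NH1
Op 9: best P0=NH0 P1=NH2 P2=NH3
Op 10: best P0=NH0 P1=NH2 P2=NH3
Op 11: best P0=NH0 P1=NH2 P2=NH3
Op 12: best P0=NH0 P1=NH0 P2=NH3

Answer: P0:NH0 P1:NH0 P2:NH3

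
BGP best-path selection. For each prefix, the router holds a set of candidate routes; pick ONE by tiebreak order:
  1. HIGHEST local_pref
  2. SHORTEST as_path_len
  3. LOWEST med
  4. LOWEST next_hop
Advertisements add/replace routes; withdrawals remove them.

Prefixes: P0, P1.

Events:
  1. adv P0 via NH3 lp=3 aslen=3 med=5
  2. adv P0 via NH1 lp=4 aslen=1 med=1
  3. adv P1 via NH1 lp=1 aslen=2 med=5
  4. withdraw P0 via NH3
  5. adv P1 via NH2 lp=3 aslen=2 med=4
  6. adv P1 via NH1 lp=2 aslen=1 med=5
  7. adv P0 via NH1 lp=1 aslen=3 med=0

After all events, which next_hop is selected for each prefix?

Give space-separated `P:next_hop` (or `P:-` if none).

Answer: P0:NH1 P1:NH2

Derivation:
Op 1: best P0=NH3 P1=-
Op 2: best P0=NH1 P1=-
Op 3: best P0=NH1 P1=NH1
Op 4: best P0=NH1 P1=NH1
Op 5: best P0=NH1 P1=NH2
Op 6: best P0=NH1 P1=NH2
Op 7: best P0=NH1 P1=NH2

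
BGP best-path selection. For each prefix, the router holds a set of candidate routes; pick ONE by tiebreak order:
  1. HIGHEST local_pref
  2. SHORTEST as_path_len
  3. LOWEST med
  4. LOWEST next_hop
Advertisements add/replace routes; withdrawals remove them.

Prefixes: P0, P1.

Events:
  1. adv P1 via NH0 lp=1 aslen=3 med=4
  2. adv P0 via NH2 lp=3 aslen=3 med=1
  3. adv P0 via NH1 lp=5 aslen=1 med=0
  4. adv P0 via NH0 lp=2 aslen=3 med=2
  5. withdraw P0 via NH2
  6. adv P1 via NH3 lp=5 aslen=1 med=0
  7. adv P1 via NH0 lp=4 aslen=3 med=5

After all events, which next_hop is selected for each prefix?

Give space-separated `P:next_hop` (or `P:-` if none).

Op 1: best P0=- P1=NH0
Op 2: best P0=NH2 P1=NH0
Op 3: best P0=NH1 P1=NH0
Op 4: best P0=NH1 P1=NH0
Op 5: best P0=NH1 P1=NH0
Op 6: best P0=NH1 P1=NH3
Op 7: best P0=NH1 P1=NH3

Answer: P0:NH1 P1:NH3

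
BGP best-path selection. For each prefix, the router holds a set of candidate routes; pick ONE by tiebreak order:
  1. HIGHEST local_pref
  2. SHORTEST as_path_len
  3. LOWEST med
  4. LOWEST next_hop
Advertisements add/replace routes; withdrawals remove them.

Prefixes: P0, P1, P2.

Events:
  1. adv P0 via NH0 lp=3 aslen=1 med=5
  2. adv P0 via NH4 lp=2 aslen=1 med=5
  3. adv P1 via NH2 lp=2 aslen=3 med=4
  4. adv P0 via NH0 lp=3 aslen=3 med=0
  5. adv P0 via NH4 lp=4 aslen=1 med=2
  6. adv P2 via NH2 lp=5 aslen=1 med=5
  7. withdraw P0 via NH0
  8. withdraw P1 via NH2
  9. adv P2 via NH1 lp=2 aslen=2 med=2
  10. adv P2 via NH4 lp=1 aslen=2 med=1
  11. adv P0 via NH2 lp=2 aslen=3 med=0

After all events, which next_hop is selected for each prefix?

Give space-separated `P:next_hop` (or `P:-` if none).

Answer: P0:NH4 P1:- P2:NH2

Derivation:
Op 1: best P0=NH0 P1=- P2=-
Op 2: best P0=NH0 P1=- P2=-
Op 3: best P0=NH0 P1=NH2 P2=-
Op 4: best P0=NH0 P1=NH2 P2=-
Op 5: best P0=NH4 P1=NH2 P2=-
Op 6: best P0=NH4 P1=NH2 P2=NH2
Op 7: best P0=NH4 P1=NH2 P2=NH2
Op 8: best P0=NH4 P1=- P2=NH2
Op 9: best P0=NH4 P1=- P2=NH2
Op 10: best P0=NH4 P1=- P2=NH2
Op 11: best P0=NH4 P1=- P2=NH2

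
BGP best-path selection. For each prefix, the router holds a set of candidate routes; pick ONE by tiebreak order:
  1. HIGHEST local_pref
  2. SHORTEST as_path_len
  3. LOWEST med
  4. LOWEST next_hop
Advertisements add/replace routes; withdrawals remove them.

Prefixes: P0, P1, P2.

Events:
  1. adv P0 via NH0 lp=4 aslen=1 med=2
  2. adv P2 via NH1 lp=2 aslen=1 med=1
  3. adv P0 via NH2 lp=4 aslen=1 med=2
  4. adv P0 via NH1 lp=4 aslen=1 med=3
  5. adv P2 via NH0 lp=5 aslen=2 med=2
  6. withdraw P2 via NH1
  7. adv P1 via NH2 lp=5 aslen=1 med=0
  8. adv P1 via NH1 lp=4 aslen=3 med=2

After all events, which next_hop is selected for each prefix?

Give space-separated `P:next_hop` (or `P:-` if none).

Answer: P0:NH0 P1:NH2 P2:NH0

Derivation:
Op 1: best P0=NH0 P1=- P2=-
Op 2: best P0=NH0 P1=- P2=NH1
Op 3: best P0=NH0 P1=- P2=NH1
Op 4: best P0=NH0 P1=- P2=NH1
Op 5: best P0=NH0 P1=- P2=NH0
Op 6: best P0=NH0 P1=- P2=NH0
Op 7: best P0=NH0 P1=NH2 P2=NH0
Op 8: best P0=NH0 P1=NH2 P2=NH0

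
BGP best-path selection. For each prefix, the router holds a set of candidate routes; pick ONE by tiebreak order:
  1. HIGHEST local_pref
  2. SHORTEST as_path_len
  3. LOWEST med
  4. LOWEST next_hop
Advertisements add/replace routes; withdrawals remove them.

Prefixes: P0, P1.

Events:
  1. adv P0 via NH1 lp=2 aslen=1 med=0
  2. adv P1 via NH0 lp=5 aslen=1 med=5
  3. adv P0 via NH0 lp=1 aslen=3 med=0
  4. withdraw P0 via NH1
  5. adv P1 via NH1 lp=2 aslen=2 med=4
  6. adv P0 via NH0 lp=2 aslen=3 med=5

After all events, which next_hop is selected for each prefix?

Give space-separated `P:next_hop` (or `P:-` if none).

Answer: P0:NH0 P1:NH0

Derivation:
Op 1: best P0=NH1 P1=-
Op 2: best P0=NH1 P1=NH0
Op 3: best P0=NH1 P1=NH0
Op 4: best P0=NH0 P1=NH0
Op 5: best P0=NH0 P1=NH0
Op 6: best P0=NH0 P1=NH0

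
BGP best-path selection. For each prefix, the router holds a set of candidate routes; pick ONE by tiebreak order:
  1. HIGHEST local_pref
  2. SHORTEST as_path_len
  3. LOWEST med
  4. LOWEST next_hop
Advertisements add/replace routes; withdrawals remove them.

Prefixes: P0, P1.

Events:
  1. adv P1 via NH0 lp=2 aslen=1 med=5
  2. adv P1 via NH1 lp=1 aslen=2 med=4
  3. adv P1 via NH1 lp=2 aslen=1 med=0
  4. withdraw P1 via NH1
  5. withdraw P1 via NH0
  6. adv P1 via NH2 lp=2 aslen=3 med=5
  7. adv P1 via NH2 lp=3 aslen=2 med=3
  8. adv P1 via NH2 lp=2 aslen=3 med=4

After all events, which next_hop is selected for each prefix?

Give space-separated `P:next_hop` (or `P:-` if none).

Answer: P0:- P1:NH2

Derivation:
Op 1: best P0=- P1=NH0
Op 2: best P0=- P1=NH0
Op 3: best P0=- P1=NH1
Op 4: best P0=- P1=NH0
Op 5: best P0=- P1=-
Op 6: best P0=- P1=NH2
Op 7: best P0=- P1=NH2
Op 8: best P0=- P1=NH2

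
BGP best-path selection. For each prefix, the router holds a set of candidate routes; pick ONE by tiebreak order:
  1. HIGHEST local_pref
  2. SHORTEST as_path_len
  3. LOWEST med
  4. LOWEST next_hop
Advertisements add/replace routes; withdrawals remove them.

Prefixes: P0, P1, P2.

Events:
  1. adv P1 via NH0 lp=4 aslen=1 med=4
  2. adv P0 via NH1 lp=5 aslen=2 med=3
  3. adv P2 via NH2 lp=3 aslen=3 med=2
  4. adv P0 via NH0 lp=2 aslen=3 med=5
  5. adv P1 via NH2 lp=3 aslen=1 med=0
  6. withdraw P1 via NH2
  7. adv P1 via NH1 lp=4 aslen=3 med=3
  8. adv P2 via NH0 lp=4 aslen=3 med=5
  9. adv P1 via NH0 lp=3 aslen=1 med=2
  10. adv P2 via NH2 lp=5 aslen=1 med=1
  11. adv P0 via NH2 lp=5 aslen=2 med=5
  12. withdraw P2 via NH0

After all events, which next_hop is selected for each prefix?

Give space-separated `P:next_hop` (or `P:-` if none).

Answer: P0:NH1 P1:NH1 P2:NH2

Derivation:
Op 1: best P0=- P1=NH0 P2=-
Op 2: best P0=NH1 P1=NH0 P2=-
Op 3: best P0=NH1 P1=NH0 P2=NH2
Op 4: best P0=NH1 P1=NH0 P2=NH2
Op 5: best P0=NH1 P1=NH0 P2=NH2
Op 6: best P0=NH1 P1=NH0 P2=NH2
Op 7: best P0=NH1 P1=NH0 P2=NH2
Op 8: best P0=NH1 P1=NH0 P2=NH0
Op 9: best P0=NH1 P1=NH1 P2=NH0
Op 10: best P0=NH1 P1=NH1 P2=NH2
Op 11: best P0=NH1 P1=NH1 P2=NH2
Op 12: best P0=NH1 P1=NH1 P2=NH2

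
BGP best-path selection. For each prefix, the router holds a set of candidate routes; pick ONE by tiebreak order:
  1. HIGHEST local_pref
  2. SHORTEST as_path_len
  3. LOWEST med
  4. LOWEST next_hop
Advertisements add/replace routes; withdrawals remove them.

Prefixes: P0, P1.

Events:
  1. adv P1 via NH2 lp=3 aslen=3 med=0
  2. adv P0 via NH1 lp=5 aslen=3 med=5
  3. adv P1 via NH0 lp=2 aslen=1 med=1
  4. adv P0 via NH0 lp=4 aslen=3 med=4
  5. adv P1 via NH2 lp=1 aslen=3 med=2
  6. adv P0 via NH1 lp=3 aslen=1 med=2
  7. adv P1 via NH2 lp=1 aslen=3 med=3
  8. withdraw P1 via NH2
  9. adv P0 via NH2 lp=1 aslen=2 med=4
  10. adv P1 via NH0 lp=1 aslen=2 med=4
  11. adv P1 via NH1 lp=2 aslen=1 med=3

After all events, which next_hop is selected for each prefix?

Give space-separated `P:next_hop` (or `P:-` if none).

Op 1: best P0=- P1=NH2
Op 2: best P0=NH1 P1=NH2
Op 3: best P0=NH1 P1=NH2
Op 4: best P0=NH1 P1=NH2
Op 5: best P0=NH1 P1=NH0
Op 6: best P0=NH0 P1=NH0
Op 7: best P0=NH0 P1=NH0
Op 8: best P0=NH0 P1=NH0
Op 9: best P0=NH0 P1=NH0
Op 10: best P0=NH0 P1=NH0
Op 11: best P0=NH0 P1=NH1

Answer: P0:NH0 P1:NH1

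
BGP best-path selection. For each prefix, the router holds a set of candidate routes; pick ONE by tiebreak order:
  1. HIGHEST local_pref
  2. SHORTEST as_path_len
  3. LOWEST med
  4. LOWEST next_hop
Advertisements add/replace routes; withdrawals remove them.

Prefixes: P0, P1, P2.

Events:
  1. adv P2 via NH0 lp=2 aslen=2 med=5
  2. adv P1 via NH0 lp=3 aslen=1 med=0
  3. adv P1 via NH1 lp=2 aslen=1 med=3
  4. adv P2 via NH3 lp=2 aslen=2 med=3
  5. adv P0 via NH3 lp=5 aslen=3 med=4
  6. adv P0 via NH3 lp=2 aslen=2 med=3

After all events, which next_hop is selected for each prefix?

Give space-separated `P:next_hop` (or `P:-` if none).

Answer: P0:NH3 P1:NH0 P2:NH3

Derivation:
Op 1: best P0=- P1=- P2=NH0
Op 2: best P0=- P1=NH0 P2=NH0
Op 3: best P0=- P1=NH0 P2=NH0
Op 4: best P0=- P1=NH0 P2=NH3
Op 5: best P0=NH3 P1=NH0 P2=NH3
Op 6: best P0=NH3 P1=NH0 P2=NH3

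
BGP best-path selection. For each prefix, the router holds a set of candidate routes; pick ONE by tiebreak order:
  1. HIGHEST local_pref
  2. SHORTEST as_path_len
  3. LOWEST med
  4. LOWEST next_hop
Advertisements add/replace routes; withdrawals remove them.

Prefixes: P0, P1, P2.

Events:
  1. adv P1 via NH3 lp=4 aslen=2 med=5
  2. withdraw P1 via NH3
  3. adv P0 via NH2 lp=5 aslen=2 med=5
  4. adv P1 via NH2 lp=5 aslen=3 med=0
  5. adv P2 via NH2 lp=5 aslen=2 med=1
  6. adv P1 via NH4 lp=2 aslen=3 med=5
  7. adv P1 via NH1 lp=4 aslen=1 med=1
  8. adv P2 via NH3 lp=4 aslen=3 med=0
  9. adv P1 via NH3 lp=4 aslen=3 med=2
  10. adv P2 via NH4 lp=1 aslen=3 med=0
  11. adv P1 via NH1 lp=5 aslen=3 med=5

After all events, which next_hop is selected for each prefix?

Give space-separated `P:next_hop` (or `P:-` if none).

Answer: P0:NH2 P1:NH2 P2:NH2

Derivation:
Op 1: best P0=- P1=NH3 P2=-
Op 2: best P0=- P1=- P2=-
Op 3: best P0=NH2 P1=- P2=-
Op 4: best P0=NH2 P1=NH2 P2=-
Op 5: best P0=NH2 P1=NH2 P2=NH2
Op 6: best P0=NH2 P1=NH2 P2=NH2
Op 7: best P0=NH2 P1=NH2 P2=NH2
Op 8: best P0=NH2 P1=NH2 P2=NH2
Op 9: best P0=NH2 P1=NH2 P2=NH2
Op 10: best P0=NH2 P1=NH2 P2=NH2
Op 11: best P0=NH2 P1=NH2 P2=NH2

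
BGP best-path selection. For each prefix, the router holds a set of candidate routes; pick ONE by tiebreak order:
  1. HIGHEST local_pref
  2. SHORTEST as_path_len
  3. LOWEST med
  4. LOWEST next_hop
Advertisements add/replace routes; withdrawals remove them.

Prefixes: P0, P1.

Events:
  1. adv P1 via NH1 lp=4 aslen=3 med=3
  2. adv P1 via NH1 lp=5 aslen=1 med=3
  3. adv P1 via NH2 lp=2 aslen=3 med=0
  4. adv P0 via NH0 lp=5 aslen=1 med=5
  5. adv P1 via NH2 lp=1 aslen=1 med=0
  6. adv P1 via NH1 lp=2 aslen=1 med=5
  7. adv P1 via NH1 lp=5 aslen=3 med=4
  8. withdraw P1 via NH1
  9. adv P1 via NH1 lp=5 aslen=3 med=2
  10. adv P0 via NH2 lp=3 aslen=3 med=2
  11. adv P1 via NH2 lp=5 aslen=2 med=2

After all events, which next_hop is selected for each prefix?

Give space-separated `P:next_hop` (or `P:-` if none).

Op 1: best P0=- P1=NH1
Op 2: best P0=- P1=NH1
Op 3: best P0=- P1=NH1
Op 4: best P0=NH0 P1=NH1
Op 5: best P0=NH0 P1=NH1
Op 6: best P0=NH0 P1=NH1
Op 7: best P0=NH0 P1=NH1
Op 8: best P0=NH0 P1=NH2
Op 9: best P0=NH0 P1=NH1
Op 10: best P0=NH0 P1=NH1
Op 11: best P0=NH0 P1=NH2

Answer: P0:NH0 P1:NH2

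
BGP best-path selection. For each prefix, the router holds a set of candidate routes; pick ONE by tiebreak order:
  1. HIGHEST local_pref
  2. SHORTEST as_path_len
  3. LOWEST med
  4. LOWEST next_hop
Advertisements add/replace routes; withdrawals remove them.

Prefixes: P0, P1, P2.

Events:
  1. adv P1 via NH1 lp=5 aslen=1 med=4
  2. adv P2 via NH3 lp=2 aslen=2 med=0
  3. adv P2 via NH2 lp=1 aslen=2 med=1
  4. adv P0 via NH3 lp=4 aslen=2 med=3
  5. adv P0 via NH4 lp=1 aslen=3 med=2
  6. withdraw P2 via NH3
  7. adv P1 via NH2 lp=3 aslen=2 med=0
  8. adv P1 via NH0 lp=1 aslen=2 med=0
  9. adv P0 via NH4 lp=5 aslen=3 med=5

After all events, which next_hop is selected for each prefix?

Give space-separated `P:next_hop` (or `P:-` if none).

Answer: P0:NH4 P1:NH1 P2:NH2

Derivation:
Op 1: best P0=- P1=NH1 P2=-
Op 2: best P0=- P1=NH1 P2=NH3
Op 3: best P0=- P1=NH1 P2=NH3
Op 4: best P0=NH3 P1=NH1 P2=NH3
Op 5: best P0=NH3 P1=NH1 P2=NH3
Op 6: best P0=NH3 P1=NH1 P2=NH2
Op 7: best P0=NH3 P1=NH1 P2=NH2
Op 8: best P0=NH3 P1=NH1 P2=NH2
Op 9: best P0=NH4 P1=NH1 P2=NH2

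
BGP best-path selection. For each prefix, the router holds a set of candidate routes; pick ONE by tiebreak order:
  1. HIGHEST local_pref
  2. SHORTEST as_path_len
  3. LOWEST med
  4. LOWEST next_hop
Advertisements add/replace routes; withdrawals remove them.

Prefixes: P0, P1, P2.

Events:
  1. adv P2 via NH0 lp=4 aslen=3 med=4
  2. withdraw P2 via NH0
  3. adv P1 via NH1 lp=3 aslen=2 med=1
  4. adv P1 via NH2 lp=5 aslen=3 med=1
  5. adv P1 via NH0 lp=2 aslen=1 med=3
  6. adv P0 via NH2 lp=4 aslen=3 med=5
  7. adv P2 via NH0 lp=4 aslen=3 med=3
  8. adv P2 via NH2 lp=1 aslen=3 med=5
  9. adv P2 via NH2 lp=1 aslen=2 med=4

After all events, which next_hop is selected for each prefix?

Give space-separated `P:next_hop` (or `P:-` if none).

Op 1: best P0=- P1=- P2=NH0
Op 2: best P0=- P1=- P2=-
Op 3: best P0=- P1=NH1 P2=-
Op 4: best P0=- P1=NH2 P2=-
Op 5: best P0=- P1=NH2 P2=-
Op 6: best P0=NH2 P1=NH2 P2=-
Op 7: best P0=NH2 P1=NH2 P2=NH0
Op 8: best P0=NH2 P1=NH2 P2=NH0
Op 9: best P0=NH2 P1=NH2 P2=NH0

Answer: P0:NH2 P1:NH2 P2:NH0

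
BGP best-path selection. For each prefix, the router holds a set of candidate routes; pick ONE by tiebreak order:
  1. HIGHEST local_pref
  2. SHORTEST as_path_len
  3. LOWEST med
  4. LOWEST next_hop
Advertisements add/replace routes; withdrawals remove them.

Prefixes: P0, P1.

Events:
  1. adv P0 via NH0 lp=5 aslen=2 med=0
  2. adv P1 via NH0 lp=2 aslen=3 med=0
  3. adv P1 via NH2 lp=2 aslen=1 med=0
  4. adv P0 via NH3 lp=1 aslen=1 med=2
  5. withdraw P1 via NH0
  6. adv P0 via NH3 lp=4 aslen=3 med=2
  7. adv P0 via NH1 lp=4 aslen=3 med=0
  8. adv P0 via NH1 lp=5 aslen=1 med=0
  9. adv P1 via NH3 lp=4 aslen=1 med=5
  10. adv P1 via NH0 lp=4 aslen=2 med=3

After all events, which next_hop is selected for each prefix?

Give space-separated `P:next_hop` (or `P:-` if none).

Answer: P0:NH1 P1:NH3

Derivation:
Op 1: best P0=NH0 P1=-
Op 2: best P0=NH0 P1=NH0
Op 3: best P0=NH0 P1=NH2
Op 4: best P0=NH0 P1=NH2
Op 5: best P0=NH0 P1=NH2
Op 6: best P0=NH0 P1=NH2
Op 7: best P0=NH0 P1=NH2
Op 8: best P0=NH1 P1=NH2
Op 9: best P0=NH1 P1=NH3
Op 10: best P0=NH1 P1=NH3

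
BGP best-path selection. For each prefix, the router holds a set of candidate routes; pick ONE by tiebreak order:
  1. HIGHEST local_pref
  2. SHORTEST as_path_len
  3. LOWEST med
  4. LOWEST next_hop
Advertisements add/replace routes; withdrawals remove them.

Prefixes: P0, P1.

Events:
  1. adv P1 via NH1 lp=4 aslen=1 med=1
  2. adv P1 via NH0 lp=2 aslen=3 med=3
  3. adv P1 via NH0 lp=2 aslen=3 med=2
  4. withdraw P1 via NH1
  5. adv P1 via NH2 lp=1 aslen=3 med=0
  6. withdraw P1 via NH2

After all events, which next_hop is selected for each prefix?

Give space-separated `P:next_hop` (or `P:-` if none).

Answer: P0:- P1:NH0

Derivation:
Op 1: best P0=- P1=NH1
Op 2: best P0=- P1=NH1
Op 3: best P0=- P1=NH1
Op 4: best P0=- P1=NH0
Op 5: best P0=- P1=NH0
Op 6: best P0=- P1=NH0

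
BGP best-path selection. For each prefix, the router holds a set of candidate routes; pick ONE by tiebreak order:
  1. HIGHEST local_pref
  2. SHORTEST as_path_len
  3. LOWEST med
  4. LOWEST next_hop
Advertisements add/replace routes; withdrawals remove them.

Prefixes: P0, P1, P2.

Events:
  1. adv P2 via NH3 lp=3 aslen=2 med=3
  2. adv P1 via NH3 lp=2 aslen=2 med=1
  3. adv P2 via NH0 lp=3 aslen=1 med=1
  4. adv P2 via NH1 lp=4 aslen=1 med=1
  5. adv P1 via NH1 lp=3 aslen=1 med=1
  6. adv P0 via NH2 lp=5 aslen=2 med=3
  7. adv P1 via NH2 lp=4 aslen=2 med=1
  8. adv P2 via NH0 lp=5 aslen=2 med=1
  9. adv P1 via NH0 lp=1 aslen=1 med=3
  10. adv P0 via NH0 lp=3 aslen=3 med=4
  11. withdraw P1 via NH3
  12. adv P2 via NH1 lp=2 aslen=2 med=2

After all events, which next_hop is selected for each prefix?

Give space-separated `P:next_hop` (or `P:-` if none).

Op 1: best P0=- P1=- P2=NH3
Op 2: best P0=- P1=NH3 P2=NH3
Op 3: best P0=- P1=NH3 P2=NH0
Op 4: best P0=- P1=NH3 P2=NH1
Op 5: best P0=- P1=NH1 P2=NH1
Op 6: best P0=NH2 P1=NH1 P2=NH1
Op 7: best P0=NH2 P1=NH2 P2=NH1
Op 8: best P0=NH2 P1=NH2 P2=NH0
Op 9: best P0=NH2 P1=NH2 P2=NH0
Op 10: best P0=NH2 P1=NH2 P2=NH0
Op 11: best P0=NH2 P1=NH2 P2=NH0
Op 12: best P0=NH2 P1=NH2 P2=NH0

Answer: P0:NH2 P1:NH2 P2:NH0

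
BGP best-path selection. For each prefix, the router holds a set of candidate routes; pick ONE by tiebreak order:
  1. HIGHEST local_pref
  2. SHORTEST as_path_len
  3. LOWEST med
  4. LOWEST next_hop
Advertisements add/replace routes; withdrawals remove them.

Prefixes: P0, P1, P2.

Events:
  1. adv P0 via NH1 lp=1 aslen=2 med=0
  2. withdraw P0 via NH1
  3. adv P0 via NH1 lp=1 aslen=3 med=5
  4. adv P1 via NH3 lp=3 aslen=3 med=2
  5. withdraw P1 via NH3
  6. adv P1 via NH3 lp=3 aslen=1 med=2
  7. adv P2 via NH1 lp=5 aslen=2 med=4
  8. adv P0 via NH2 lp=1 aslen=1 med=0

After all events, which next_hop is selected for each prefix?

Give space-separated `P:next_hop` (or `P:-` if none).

Answer: P0:NH2 P1:NH3 P2:NH1

Derivation:
Op 1: best P0=NH1 P1=- P2=-
Op 2: best P0=- P1=- P2=-
Op 3: best P0=NH1 P1=- P2=-
Op 4: best P0=NH1 P1=NH3 P2=-
Op 5: best P0=NH1 P1=- P2=-
Op 6: best P0=NH1 P1=NH3 P2=-
Op 7: best P0=NH1 P1=NH3 P2=NH1
Op 8: best P0=NH2 P1=NH3 P2=NH1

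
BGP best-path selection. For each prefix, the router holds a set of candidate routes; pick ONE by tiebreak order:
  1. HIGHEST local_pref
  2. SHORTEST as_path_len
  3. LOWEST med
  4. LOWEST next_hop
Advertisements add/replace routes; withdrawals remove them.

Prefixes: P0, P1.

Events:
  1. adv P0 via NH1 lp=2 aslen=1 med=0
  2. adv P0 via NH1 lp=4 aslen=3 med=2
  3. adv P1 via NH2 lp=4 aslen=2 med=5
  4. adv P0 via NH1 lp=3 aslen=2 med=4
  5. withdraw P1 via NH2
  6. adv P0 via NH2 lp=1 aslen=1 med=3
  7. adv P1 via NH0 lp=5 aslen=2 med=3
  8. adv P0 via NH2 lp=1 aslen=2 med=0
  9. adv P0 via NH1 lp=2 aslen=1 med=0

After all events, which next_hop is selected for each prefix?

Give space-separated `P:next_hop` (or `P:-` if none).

Answer: P0:NH1 P1:NH0

Derivation:
Op 1: best P0=NH1 P1=-
Op 2: best P0=NH1 P1=-
Op 3: best P0=NH1 P1=NH2
Op 4: best P0=NH1 P1=NH2
Op 5: best P0=NH1 P1=-
Op 6: best P0=NH1 P1=-
Op 7: best P0=NH1 P1=NH0
Op 8: best P0=NH1 P1=NH0
Op 9: best P0=NH1 P1=NH0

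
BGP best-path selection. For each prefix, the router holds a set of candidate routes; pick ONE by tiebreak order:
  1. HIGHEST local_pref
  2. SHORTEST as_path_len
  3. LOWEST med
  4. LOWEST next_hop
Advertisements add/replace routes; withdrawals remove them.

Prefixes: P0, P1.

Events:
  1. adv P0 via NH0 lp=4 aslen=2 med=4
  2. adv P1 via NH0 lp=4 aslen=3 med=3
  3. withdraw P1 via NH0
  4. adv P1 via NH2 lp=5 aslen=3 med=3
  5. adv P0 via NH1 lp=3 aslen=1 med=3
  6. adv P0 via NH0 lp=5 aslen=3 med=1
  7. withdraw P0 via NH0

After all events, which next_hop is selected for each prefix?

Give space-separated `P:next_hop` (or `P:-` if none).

Answer: P0:NH1 P1:NH2

Derivation:
Op 1: best P0=NH0 P1=-
Op 2: best P0=NH0 P1=NH0
Op 3: best P0=NH0 P1=-
Op 4: best P0=NH0 P1=NH2
Op 5: best P0=NH0 P1=NH2
Op 6: best P0=NH0 P1=NH2
Op 7: best P0=NH1 P1=NH2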